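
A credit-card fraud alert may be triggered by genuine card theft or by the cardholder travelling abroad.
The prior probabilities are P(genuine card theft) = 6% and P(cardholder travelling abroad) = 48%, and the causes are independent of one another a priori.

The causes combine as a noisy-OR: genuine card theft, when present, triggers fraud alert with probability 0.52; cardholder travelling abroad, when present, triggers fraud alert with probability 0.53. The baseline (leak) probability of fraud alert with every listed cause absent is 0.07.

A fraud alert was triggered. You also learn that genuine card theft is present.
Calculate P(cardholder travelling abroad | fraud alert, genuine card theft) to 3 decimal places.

Under noisy-OR, P(fraud alert | causes) = 1 − (1−0.07)·∏(1−qᵢ) over the active causes.
P(fraud alert | genuine card theft) = 0.5536*0.52 + 0.790192*0.48 = 0.287872 + 0.379292 = 0.667164
Of this, 0.379292 comes from 0.790192*0.48 (the cardholder travelling abroad=true cases).
P(cardholder travelling abroad | fraud alert, genuine card theft) = 0.379292 / 0.667164 ≈ 0.569

P(cardholder travelling abroad | fraud alert, genuine card theft) ≈ 0.569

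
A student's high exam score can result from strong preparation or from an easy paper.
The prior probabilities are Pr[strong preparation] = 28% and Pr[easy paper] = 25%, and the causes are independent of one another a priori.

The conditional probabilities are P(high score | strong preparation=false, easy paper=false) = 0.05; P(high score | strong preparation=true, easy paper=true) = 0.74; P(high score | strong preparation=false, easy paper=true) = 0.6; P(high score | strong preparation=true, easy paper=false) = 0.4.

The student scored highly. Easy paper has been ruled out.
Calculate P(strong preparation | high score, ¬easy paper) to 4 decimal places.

P(strong preparation | high score, ¬easy paper) ≈ 0.7568

P(high score | ¬easy paper) = 0.05·0.72 + 0.4·0.28 = 0.036000 + 0.112000 = 0.148000
Of this, 0.112000 comes from 0.4·0.28 (the strong preparation=true cases).
P(strong preparation | high score, ¬easy paper) = 0.112000 / 0.148000 ≈ 0.7568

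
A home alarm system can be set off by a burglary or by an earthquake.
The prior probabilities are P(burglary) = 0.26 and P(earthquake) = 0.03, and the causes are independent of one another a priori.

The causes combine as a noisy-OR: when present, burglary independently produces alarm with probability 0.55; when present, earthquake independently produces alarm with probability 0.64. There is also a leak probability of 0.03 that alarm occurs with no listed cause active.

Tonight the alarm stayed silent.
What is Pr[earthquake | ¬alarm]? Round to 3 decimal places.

Pr[earthquake | ¬alarm] ≈ 0.011

Under noisy-OR, P(alarm | causes) = 1 − (1−0.03)·∏(1−qᵢ) over the active causes.
For the numerator, keep only earthquake=true terms: 0.007752 + 0.001226 = 0.008978
The normalizing constant is 0.97×0.74×0.97 + 0.3492×0.74×0.03 + 0.4365×0.26×0.97 + 0.15714×0.26×0.03 = 0.815329
Posterior = 0.008978 / 0.815329 ≈ 0.011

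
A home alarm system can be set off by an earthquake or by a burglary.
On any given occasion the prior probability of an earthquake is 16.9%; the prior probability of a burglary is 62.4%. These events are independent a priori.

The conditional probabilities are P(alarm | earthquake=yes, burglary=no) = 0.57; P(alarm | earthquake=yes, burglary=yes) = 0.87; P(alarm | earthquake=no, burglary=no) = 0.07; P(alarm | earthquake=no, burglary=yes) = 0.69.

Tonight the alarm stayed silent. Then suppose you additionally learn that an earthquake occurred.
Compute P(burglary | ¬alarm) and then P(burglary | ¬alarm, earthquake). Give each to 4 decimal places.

Enumerate the 4 (earthquake, burglary) configurations and weight by the priors:
  P(¬alarm) = 0.93·0.831·0.376 + 0.31·0.831·0.624 + 0.43·0.169·0.376 + 0.13·0.169·0.624
        = 0.290584 + 0.160749 + 0.027324 + 0.013709 = 0.492366
Keeping only the burglary-present terms gives 0.174458, so
  P(burglary | ¬alarm) = 0.174458 / 0.492366 ≈ 0.3543

Now also conditioning on earthquake=true:
Numerator (weight on configurations with burglary): 0.13×0.624 = 0.081120
Normalizer over all consistent configurations: 0.43×0.376 + 0.13×0.624 = 0.242800
P(burglary | ¬alarm, earthquake) = 0.081120/0.242800 ≈ 0.3341

P(burglary | ¬alarm) ≈ 0.3543; P(burglary | ¬alarm, earthquake) ≈ 0.3341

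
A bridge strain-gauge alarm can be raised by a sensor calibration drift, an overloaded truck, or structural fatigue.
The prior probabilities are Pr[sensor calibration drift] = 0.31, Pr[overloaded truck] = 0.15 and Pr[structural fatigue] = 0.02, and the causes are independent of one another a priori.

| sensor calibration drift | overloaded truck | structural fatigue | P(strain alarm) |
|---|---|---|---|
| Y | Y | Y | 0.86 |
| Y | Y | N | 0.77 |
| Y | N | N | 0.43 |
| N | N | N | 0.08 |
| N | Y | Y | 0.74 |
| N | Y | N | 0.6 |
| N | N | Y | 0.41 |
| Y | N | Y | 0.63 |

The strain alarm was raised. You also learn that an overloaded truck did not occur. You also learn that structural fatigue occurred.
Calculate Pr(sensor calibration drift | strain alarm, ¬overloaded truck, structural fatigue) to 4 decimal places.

Pr(sensor calibration drift | strain alarm, ¬overloaded truck, structural fatigue) ≈ 0.4084

Sum P(strain alarm|·) weighted by the priors over both values of sensor calibration drift:
  P(strain alarm | ¬overloaded truck, structural fatigue) = 0.41·0.69 + 0.63·0.31
        = 0.282900 + 0.195300 = 0.478200
The terms with sensor calibration drift present sum to 0.195300, so
  P(sensor calibration drift | strain alarm, ¬overloaded truck, structural fatigue) = 0.195300 / 0.478200 ≈ 0.4084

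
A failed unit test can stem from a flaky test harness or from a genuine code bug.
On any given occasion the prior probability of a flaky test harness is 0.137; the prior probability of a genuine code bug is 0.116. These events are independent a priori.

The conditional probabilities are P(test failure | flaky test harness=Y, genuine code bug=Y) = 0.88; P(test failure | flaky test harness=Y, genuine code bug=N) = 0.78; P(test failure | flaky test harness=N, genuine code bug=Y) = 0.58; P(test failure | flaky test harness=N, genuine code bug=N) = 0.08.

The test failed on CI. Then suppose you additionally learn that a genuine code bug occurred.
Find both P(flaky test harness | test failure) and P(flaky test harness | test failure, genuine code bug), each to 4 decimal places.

P(flaky test harness | test failure) ≈ 0.4766; P(flaky test harness | test failure, genuine code bug) ≈ 0.1941

By total probability over the 4 (flaky test harness, genuine code bug) configurations:
  P(test failure) = 0.08·0.863·0.884 + 0.58·0.863·0.116 + 0.78·0.137·0.884 + 0.88·0.137·0.116
        = 0.061031 + 0.058063 + 0.094464 + 0.013985 = 0.227543
Configurations with flaky test harness contribute 0.108449, so
  P(flaky test harness | test failure) = 0.108449 / 0.227543 ≈ 0.4766

With the extra evidence:
Sum P(test failure|·) weighted by the priors over both values of flaky test harness:
  P(test failure | genuine code bug) = 0.58×0.863 + 0.88×0.137
        = 0.500540 + 0.120560 = 0.621100
The terms with flaky test harness present sum to 0.120560, so
  P(flaky test harness | test failure, genuine code bug) = 0.120560 / 0.621100 ≈ 0.1941
— genuine code bug explains away the evidence for flaky test harness.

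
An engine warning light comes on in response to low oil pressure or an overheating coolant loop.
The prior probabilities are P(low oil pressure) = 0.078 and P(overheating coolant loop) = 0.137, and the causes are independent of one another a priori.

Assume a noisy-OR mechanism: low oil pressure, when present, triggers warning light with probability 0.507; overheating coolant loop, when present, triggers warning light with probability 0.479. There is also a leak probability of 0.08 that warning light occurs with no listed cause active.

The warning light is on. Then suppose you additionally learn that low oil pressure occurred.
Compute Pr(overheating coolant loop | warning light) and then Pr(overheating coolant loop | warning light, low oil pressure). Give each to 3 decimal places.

Pr(overheating coolant loop | warning light) ≈ 0.424; Pr(overheating coolant loop | warning light, low oil pressure) ≈ 0.182

Under noisy-OR, P(warning light | causes) = 1 − (1−0.08)·∏(1−qᵢ) over the active causes.
P(warning light) = 0.08·0.922·0.863 + 0.52068·0.922·0.137 + 0.54644·0.078·0.863 + 0.763695·0.078·0.137 = 0.063655 + 0.065769 + 0.036783 + 0.008161 = 0.174368
The overheating coolant loop-present share is 0.065769 + 0.008161 = 0.073930.
P(overheating coolant loop | warning light) = 0.073930 / 0.174368 ≈ 0.424

Now condition on the additional information:
P(warning light | low oil pressure) = 0.54644*0.863 + 0.763695*0.137 = 0.471578 + 0.104626 = 0.576204
The overheating coolant loop-present share is 0.763695*0.137 = 0.104626.
So P(overheating coolant loop | warning light, low oil pressure) = 0.104626/0.576204 ≈ 0.182.
— low oil pressure explains away the evidence for overheating coolant loop.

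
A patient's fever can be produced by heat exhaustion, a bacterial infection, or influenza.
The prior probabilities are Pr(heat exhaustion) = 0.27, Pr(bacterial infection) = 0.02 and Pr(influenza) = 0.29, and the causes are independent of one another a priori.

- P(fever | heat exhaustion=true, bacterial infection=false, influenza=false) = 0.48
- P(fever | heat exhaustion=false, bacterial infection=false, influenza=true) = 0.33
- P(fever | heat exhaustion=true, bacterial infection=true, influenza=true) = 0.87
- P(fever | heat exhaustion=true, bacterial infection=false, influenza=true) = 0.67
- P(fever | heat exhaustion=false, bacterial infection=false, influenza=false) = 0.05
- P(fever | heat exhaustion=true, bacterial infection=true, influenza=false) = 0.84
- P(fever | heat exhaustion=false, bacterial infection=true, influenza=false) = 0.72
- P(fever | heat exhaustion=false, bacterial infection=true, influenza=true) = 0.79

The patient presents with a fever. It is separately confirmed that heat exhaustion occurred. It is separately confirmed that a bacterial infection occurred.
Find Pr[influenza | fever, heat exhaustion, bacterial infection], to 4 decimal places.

Pr[influenza | fever, heat exhaustion, bacterial infection] ≈ 0.2973

By total probability over both values of influenza:
  P(fever | heat exhaustion, bacterial infection) = 0.84*0.71 + 0.87*0.29
        = 0.596400 + 0.252300 = 0.848700
The terms with influenza present sum to 0.252300, so
  P(influenza | fever, heat exhaustion, bacterial infection) = 0.252300 / 0.848700 ≈ 0.2973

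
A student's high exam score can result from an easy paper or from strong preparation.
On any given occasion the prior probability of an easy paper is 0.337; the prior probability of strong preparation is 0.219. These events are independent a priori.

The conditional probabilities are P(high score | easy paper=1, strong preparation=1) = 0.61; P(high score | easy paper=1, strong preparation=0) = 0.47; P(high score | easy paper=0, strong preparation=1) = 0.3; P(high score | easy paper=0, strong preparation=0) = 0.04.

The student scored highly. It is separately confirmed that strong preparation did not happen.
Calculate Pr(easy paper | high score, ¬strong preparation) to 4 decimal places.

Pr(easy paper | high score, ¬strong preparation) ≈ 0.8566

For the numerator, keep only easy paper=true terms: 0.47×0.337 = 0.158390
The normalizing constant is 0.04×0.663 + 0.47×0.337 = 0.184910
Posterior = 0.158390 / 0.184910 ≈ 0.8566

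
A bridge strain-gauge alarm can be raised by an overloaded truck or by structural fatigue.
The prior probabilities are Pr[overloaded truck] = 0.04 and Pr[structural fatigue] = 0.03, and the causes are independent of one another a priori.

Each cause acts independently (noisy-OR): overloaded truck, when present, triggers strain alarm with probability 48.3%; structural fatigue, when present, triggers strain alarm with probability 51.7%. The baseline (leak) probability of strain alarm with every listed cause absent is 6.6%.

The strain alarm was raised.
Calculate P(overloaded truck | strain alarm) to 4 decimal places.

P(overloaded truck | strain alarm) ≈ 0.2136

Under noisy-OR, P(strain alarm | causes) = 1 − (1−0.066)·∏(1−qᵢ) over the active causes.
P(strain alarm) = 0.066·0.96·0.97 + 0.548878·0.96·0.03 + 0.517122·0.04·0.97 + 0.76677·0.04·0.03 = 0.061459 + 0.015808 + 0.020064 + 0.000920 = 0.098251
Restricting to configurations with overloaded truck present: 0.020064 + 0.000920 = 0.020984.
So P(overloaded truck | strain alarm) = 0.020984/0.098251 ≈ 0.2136.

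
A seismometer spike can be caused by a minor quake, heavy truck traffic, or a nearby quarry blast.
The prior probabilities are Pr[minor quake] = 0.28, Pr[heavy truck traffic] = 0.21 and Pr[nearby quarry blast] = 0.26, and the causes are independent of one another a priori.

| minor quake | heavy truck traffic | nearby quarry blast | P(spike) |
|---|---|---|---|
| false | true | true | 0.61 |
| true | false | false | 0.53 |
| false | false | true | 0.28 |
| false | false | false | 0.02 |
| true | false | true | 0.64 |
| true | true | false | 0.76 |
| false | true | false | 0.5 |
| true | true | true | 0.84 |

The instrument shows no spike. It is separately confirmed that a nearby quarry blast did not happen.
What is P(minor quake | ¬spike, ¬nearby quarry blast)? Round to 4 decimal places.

By total probability over the 4 (minor quake, heavy truck traffic) configurations:
  P(¬spike | ¬nearby quarry blast) = 0.98×0.72×0.79 + 0.5×0.72×0.21 + 0.47×0.28×0.79 + 0.24×0.28×0.21
        = 0.557424 + 0.075600 + 0.103964 + 0.014112 = 0.751100
Keeping only the minor quake-present terms gives 0.118076, so
  P(minor quake | ¬spike, ¬nearby quarry blast) = 0.118076 / 0.751100 ≈ 0.1572

P(minor quake | ¬spike, ¬nearby quarry blast) ≈ 0.1572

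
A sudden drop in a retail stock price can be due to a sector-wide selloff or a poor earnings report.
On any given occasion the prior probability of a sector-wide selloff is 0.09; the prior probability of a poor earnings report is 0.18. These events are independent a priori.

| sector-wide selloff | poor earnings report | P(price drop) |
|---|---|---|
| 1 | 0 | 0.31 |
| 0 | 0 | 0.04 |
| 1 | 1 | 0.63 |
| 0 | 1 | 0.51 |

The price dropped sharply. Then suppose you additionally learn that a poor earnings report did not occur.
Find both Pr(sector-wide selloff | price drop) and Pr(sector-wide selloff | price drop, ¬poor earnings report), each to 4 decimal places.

Sum P(price drop|·) weighted by the priors over the 4 (sector-wide selloff, poor earnings report) configurations:
  P(price drop) = 0.04*0.91*0.82 + 0.51*0.91*0.18 + 0.31*0.09*0.82 + 0.63*0.09*0.18
        = 0.029848 + 0.083538 + 0.022878 + 0.010206 = 0.146470
Keeping only the sector-wide selloff-present terms gives 0.033084, so
  P(sector-wide selloff | price drop) = 0.033084 / 0.146470 ≈ 0.2259

Now condition on the additional information:
For the numerator, keep only sector-wide selloff=true terms: 0.31×0.09 = 0.027900
The normalizing constant is 0.04×0.91 + 0.31×0.09 = 0.064300
P(sector-wide selloff | price drop, ¬poor earnings report) = 0.027900/0.064300 ≈ 0.4339
With poor earnings report excluded, sector-wide selloff must carry more of the explanatory weight for the price drop.

Pr(sector-wide selloff | price drop) ≈ 0.2259; Pr(sector-wide selloff | price drop, ¬poor earnings report) ≈ 0.4339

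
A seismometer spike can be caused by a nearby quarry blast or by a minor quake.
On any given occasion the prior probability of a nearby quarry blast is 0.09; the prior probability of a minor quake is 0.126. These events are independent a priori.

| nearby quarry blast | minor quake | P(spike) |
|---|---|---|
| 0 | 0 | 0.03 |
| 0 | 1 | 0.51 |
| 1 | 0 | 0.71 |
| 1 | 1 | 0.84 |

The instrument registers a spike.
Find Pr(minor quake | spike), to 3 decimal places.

Pr(minor quake | spike) ≈ 0.460

Numerator (weight on configurations with minor quake): 0.058477 + 0.009526 = 0.068003
The normalizing constant is 0.03·0.91·0.874 + 0.51·0.91·0.126 + 0.71·0.09·0.874 + 0.84·0.09·0.126 = 0.147712
Posterior = 0.068003 / 0.147712 ≈ 0.460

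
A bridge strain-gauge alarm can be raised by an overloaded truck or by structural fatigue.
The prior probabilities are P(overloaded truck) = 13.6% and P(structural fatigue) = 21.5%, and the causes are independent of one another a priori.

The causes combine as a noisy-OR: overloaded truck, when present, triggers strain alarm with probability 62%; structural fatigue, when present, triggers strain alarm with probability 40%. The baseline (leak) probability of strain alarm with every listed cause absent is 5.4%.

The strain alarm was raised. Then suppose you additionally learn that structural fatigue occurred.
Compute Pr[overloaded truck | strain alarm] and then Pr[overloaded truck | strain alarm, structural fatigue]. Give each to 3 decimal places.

Pr[overloaded truck | strain alarm] ≈ 0.438; Pr[overloaded truck | strain alarm, structural fatigue] ≈ 0.222

Under noisy-OR, P(strain alarm | causes) = 1 − (1−0.054)·∏(1−qᵢ) over the active causes.
Weight on overloaded truck=true, given the evidence: 0.068382 + 0.022933 = 0.091315
The normalizing constant is 0.054·0.864·0.785 + 0.4324·0.864·0.215 + 0.64052·0.136·0.785 + 0.784312·0.136·0.215 = 0.208263
P(overloaded truck | strain alarm) = 0.091315/0.208263 ≈ 0.438

Now condition on the additional information:
P(strain alarm | structural fatigue) = 0.4324×0.864 + 0.784312×0.136 = 0.373594 + 0.106666 = 0.480260
Of this, 0.106666 comes from 0.784312×0.136 (the overloaded truck=true cases).
So P(overloaded truck | strain alarm, structural fatigue) = 0.106666/0.480260 ≈ 0.222.
— structural fatigue explains away the evidence for overloaded truck.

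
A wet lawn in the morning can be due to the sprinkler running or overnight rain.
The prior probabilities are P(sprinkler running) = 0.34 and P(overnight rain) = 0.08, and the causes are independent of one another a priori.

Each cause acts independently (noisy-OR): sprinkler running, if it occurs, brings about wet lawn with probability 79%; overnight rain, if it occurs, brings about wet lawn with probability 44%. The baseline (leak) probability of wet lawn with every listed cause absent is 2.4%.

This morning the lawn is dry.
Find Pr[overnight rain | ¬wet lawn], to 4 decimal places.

Pr[overnight rain | ¬wet lawn] ≈ 0.0464

Under noisy-OR, P(wet lawn | causes) = 1 − (1−0.024)·∏(1−qᵢ) over the active causes.
P(¬wet lawn) = 0.976·0.66·0.92 + 0.54656·0.66·0.08 + 0.20496·0.34·0.92 + 0.114778·0.34·0.08 = 0.592627 + 0.028858 + 0.064111 + 0.003122 = 0.688718
The overnight rain-present share is 0.028858 + 0.003122 = 0.031980.
Hence the posterior is 0.031980/0.688718 ≈ 0.0464.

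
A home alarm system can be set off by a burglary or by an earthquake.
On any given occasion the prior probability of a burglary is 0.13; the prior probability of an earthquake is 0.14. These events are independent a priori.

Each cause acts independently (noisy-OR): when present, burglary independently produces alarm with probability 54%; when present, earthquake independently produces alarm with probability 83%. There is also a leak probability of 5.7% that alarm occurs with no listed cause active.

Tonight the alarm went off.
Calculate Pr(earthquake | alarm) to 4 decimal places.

Under noisy-OR, P(alarm | causes) = 1 − (1−0.057)·∏(1−qᵢ) over the active causes.
Numerator (weight on configurations with earthquake): 0.102274 + 0.016858 = 0.119132
Normalizer over all consistent configurations: 0.057*0.87*0.86 + 0.83969*0.87*0.14 + 0.56622*0.13*0.86 + 0.926257*0.13*0.14 = 0.225082
Posterior = 0.119132 / 0.225082 ≈ 0.5293

Pr(earthquake | alarm) ≈ 0.5293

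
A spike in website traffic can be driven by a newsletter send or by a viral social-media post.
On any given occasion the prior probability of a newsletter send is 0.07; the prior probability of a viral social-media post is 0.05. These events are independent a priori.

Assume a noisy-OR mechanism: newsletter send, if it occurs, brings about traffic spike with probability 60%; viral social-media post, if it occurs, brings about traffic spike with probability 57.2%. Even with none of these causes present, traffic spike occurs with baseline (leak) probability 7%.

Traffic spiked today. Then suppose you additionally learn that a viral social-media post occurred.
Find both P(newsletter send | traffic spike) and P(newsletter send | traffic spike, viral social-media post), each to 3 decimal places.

P(newsletter send | traffic spike) ≈ 0.332; P(newsletter send | traffic spike, viral social-media post) ≈ 0.095

Under noisy-OR, P(traffic spike | causes) = 1 − (1−0.07)·∏(1−qᵢ) over the active causes.
P(traffic spike) = 0.07·0.93·0.95 + 0.60196·0.93·0.05 + 0.628·0.07·0.95 + 0.840784·0.07·0.05 = 0.061845 + 0.027991 + 0.041762 + 0.002943 = 0.134541
Of this, 0.044705 comes from 0.041762 + 0.002943 (the newsletter send=true cases).
So P(newsletter send | traffic spike) = 0.044705/0.134541 ≈ 0.332.

With the extra evidence:
P(traffic spike | viral social-media post) = 0.60196·0.93 + 0.840784·0.07 = 0.559823 + 0.058855 = 0.618678
Of this, 0.058855 comes from 0.840784·0.07 (the newsletter send=true cases).
P(newsletter send | traffic spike, viral social-media post) = 0.058855 / 0.618678 ≈ 0.095
Conditioning on viral social-media post lowers the posterior on newsletter send: the classic explaining-away effect in a common-effect structure.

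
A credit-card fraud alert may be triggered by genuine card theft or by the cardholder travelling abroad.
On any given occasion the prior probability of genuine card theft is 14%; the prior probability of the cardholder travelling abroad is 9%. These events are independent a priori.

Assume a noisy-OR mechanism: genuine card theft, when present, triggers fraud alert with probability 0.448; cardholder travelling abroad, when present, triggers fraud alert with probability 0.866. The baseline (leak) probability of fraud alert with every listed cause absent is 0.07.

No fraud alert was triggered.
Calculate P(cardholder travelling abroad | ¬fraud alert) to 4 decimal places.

P(cardholder travelling abroad | ¬fraud alert) ≈ 0.0131

Under noisy-OR, P(fraud alert | causes) = 1 − (1−0.07)·∏(1−qᵢ) over the active causes.
P(¬fraud alert) = 0.93*0.86*0.91 + 0.12462*0.86*0.09 + 0.51336*0.14*0.91 + 0.06879*0.14*0.09 = 0.727818 + 0.009646 + 0.065402 + 0.000867 = 0.803733
Of this, 0.010513 comes from 0.009646 + 0.000867 (the cardholder travelling abroad=true cases).
So P(cardholder travelling abroad | ¬fraud alert) = 0.010513/0.803733 ≈ 0.0131.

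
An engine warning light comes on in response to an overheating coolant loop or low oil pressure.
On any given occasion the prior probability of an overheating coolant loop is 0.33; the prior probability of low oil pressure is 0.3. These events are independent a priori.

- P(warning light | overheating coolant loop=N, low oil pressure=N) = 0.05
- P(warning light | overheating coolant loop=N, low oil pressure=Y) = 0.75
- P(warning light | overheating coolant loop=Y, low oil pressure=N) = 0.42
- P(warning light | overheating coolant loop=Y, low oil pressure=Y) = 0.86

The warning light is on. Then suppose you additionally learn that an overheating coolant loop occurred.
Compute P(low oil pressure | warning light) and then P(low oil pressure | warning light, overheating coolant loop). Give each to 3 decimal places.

By total probability over the 4 (overheating coolant loop, low oil pressure) configurations:
  P(warning light) = 0.05×0.67×0.7 + 0.75×0.67×0.3 + 0.42×0.33×0.7 + 0.86×0.33×0.3
        = 0.023450 + 0.150750 + 0.097020 + 0.085140 = 0.356360
Keeping only the low oil pressure-present terms gives 0.235890, so
  P(low oil pressure | warning light) = 0.235890 / 0.356360 ≈ 0.662

With the extra evidence:
P(warning light | overheating coolant loop) = 0.42·0.7 + 0.86·0.3 = 0.294000 + 0.258000 = 0.552000
Of this, 0.258000 comes from 0.86·0.3 (the low oil pressure=true cases).
P(low oil pressure | warning light, overheating coolant loop) = 0.258000 / 0.552000 ≈ 0.467

P(low oil pressure | warning light) ≈ 0.662; P(low oil pressure | warning light, overheating coolant loop) ≈ 0.467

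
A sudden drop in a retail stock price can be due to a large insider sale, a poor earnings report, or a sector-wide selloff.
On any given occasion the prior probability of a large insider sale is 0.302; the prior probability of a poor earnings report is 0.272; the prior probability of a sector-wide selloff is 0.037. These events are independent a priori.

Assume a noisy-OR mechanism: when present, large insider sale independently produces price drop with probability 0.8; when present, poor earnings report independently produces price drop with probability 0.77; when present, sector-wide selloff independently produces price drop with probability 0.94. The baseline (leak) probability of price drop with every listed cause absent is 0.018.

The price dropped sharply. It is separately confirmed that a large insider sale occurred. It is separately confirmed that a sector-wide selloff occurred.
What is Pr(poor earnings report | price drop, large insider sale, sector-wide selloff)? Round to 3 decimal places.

Under noisy-OR, P(price drop | causes) = 1 − (1−0.018)·∏(1−qᵢ) over the active causes.
P(price drop | large insider sale, sector-wide selloff) = 0.988216·0.728 + 0.99729·0.272 = 0.719421 + 0.271263 = 0.990684
Of this, 0.271263 comes from 0.99729·0.272 (the poor earnings report=true cases).
So P(poor earnings report | price drop, large insider sale, sector-wide selloff) = 0.271263/0.990684 ≈ 0.274.

Pr(poor earnings report | price drop, large insider sale, sector-wide selloff) ≈ 0.274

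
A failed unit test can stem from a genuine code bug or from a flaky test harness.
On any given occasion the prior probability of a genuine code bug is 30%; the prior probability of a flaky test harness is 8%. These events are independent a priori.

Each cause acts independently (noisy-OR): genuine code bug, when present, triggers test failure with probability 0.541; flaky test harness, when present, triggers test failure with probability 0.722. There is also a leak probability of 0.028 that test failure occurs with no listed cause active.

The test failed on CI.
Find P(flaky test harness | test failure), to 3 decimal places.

Under noisy-OR, P(test failure | causes) = 1 − (1−0.028)·∏(1−qᵢ) over the active causes.
Weight on flaky test harness=true, given the evidence: 0.040868 + 0.021023 = 0.061891
Denominator P(test failure): 0.028×0.7×0.92 + 0.729784×0.7×0.08 + 0.553852×0.3×0.92 + 0.875971×0.3×0.08 = 0.232786
Posterior = 0.061891 / 0.232786 ≈ 0.266

P(flaky test harness | test failure) ≈ 0.266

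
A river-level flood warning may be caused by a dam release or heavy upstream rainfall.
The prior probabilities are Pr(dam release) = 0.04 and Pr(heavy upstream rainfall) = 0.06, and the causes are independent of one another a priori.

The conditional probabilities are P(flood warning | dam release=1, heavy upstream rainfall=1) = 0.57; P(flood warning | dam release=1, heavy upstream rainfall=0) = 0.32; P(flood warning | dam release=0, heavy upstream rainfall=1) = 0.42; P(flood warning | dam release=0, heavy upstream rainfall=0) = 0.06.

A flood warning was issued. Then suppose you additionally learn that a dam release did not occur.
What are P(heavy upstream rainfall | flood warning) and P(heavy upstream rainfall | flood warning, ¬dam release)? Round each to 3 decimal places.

P(heavy upstream rainfall | flood warning) ≈ 0.279; P(heavy upstream rainfall | flood warning, ¬dam release) ≈ 0.309

Enumerate the 4 (dam release, heavy upstream rainfall) configurations and weight by the priors:
  P(flood warning) = 0.06*0.96*0.94 + 0.42*0.96*0.06 + 0.32*0.04*0.94 + 0.57*0.04*0.06
        = 0.054144 + 0.024192 + 0.012032 + 0.001368 = 0.091736
The terms with heavy upstream rainfall present sum to 0.025560, so
  P(heavy upstream rainfall | flood warning) = 0.025560 / 0.091736 ≈ 0.279

Now condition on the additional information:
P(flood warning | ¬dam release) = 0.06×0.94 + 0.42×0.06 = 0.056400 + 0.025200 = 0.081600
Of this, 0.025200 comes from 0.42×0.06 (the heavy upstream rainfall=true cases).
Hence the posterior is 0.025200/0.081600 ≈ 0.309.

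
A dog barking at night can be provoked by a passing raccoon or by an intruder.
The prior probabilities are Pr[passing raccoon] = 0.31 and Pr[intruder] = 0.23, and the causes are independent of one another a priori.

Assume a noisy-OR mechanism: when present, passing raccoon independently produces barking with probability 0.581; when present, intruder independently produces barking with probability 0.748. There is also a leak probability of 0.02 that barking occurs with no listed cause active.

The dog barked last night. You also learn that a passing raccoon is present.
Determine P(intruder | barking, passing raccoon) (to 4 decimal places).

Under noisy-OR, P(barking | causes) = 1 − (1−0.02)·∏(1−qᵢ) over the active causes.
Numerator (weight on configurations with intruder): 0.896524·0.23 = 0.206201
Normalizer over all consistent configurations: 0.58938·0.77 + 0.896524·0.23 = 0.660024
P(intruder | barking, passing raccoon) = 0.206201/0.660024 ≈ 0.3124

P(intruder | barking, passing raccoon) ≈ 0.3124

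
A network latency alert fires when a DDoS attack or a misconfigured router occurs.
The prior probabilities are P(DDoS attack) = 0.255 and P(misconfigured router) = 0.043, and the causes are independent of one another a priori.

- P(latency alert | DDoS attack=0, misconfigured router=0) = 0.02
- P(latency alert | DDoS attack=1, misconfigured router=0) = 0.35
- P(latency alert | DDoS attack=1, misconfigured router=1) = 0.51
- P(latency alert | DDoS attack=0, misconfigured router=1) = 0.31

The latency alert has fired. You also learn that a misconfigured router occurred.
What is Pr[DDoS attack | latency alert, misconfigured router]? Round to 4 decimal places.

Pr[DDoS attack | latency alert, misconfigured router] ≈ 0.3602

For the numerator, keep only DDoS attack=true terms: 0.51·0.255 = 0.130050
Denominator P(latency alert | misconfigured router): 0.31·0.745 + 0.51·0.255 = 0.361000
P(DDoS attack | latency alert, misconfigured router) = 0.130050/0.361000 ≈ 0.3602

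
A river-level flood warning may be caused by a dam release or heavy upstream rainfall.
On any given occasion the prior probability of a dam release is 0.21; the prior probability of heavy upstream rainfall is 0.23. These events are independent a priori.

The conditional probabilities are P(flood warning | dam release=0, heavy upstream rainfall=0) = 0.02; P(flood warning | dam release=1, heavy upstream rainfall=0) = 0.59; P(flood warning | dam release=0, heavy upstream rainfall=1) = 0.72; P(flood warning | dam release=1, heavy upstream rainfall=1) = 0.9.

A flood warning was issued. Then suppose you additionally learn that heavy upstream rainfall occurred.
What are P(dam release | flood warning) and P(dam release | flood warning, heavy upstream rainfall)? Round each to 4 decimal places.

P(dam release | flood warning) ≈ 0.4927; P(dam release | flood warning, heavy upstream rainfall) ≈ 0.2494

Sum P(flood warning|·) weighted by the priors over the 4 (dam release, heavy upstream rainfall) configurations:
  P(flood warning) = 0.02·0.79·0.77 + 0.72·0.79·0.23 + 0.59·0.21·0.77 + 0.9·0.21·0.23
        = 0.012166 + 0.130824 + 0.095403 + 0.043470 = 0.281863
Configurations with dam release contribute 0.138873, so
  P(dam release | flood warning) = 0.138873 / 0.281863 ≈ 0.4927

Now also conditioning on heavy upstream rainfall=true:
P(flood warning | heavy upstream rainfall) = 0.72*0.79 + 0.9*0.21 = 0.568800 + 0.189000 = 0.757800
The dam release-present share is 0.9*0.21 = 0.189000.
P(dam release | flood warning, heavy upstream rainfall) = 0.189000 / 0.757800 ≈ 0.2494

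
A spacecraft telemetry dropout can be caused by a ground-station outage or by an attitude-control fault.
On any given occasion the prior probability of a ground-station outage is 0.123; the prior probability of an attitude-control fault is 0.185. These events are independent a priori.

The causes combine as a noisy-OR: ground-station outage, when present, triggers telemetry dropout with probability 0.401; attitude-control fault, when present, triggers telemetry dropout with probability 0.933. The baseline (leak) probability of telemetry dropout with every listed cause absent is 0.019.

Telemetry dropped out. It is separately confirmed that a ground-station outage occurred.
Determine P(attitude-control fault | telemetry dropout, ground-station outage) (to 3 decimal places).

Under noisy-OR, P(telemetry dropout | causes) = 1 − (1−0.019)·∏(1−qᵢ) over the active causes.
By total probability over both values of attitude-control fault:
  P(telemetry dropout | ground-station outage) = 0.412381·0.815 + 0.96063·0.185
        = 0.336091 + 0.177717 = 0.513808
The terms with attitude-control fault present sum to 0.177717, so
  P(attitude-control fault | telemetry dropout, ground-station outage) = 0.177717 / 0.513808 ≈ 0.346

P(attitude-control fault | telemetry dropout, ground-station outage) ≈ 0.346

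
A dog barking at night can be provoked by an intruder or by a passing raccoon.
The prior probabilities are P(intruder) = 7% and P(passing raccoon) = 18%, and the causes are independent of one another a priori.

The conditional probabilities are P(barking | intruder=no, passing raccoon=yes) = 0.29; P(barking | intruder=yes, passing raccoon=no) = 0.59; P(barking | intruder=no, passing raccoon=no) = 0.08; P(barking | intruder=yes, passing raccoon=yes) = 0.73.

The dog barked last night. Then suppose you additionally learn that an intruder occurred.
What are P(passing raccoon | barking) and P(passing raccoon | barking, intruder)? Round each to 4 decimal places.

Weight on passing raccoon=true, given the evidence: 0.048546 + 0.009198 = 0.057744
Normalizer over all consistent configurations: 0.08·0.93·0.82 + 0.29·0.93·0.18 + 0.59·0.07·0.82 + 0.73·0.07·0.18 = 0.152618
Posterior = 0.057744 / 0.152618 ≈ 0.3784

Now also conditioning on intruder=true:
Sum P(barking|·) weighted by the priors over both values of passing raccoon:
  P(barking | intruder) = 0.59·0.82 + 0.73·0.18
        = 0.483800 + 0.131400 = 0.615200
Keeping only the passing raccoon-present terms gives 0.131400, so
  P(passing raccoon | barking, intruder) = 0.131400 / 0.615200 ≈ 0.2136
Conditioning on intruder lowers the posterior on passing raccoon: the classic explaining-away effect in a common-effect structure.

P(passing raccoon | barking) ≈ 0.3784; P(passing raccoon | barking, intruder) ≈ 0.2136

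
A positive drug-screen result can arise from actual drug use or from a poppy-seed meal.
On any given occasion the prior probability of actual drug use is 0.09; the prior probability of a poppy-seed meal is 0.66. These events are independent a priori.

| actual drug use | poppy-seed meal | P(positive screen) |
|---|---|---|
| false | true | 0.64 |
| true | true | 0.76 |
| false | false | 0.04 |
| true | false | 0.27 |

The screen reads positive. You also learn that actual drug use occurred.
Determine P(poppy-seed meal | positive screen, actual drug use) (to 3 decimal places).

P(poppy-seed meal | positive screen, actual drug use) ≈ 0.845

Numerator (weight on configurations with poppy-seed meal): 0.76*0.66 = 0.501600
Denominator P(positive screen | actual drug use): 0.27*0.34 + 0.76*0.66 = 0.593400
P(poppy-seed meal | positive screen, actual drug use) = 0.501600/0.593400 ≈ 0.845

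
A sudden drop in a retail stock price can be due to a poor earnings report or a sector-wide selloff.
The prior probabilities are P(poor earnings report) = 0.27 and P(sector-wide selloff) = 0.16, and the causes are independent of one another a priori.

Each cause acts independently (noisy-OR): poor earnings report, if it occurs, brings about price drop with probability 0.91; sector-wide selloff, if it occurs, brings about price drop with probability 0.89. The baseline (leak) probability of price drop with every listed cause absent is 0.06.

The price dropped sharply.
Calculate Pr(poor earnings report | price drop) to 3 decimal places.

Pr(poor earnings report | price drop) ≈ 0.639

Under noisy-OR, P(price drop | causes) = 1 − (1−0.06)·∏(1−qᵢ) over the active causes.
Enumerate the 4 (poor earnings report, sector-wide selloff) configurations and weight by the priors:
  P(price drop) = 0.06×0.73×0.84 + 0.8966×0.73×0.16 + 0.9154×0.27×0.84 + 0.990694×0.27×0.16
        = 0.036792 + 0.104723 + 0.207613 + 0.042798 = 0.391926
The terms with poor earnings report present sum to 0.250411, so
  P(poor earnings report | price drop) = 0.250411 / 0.391926 ≈ 0.639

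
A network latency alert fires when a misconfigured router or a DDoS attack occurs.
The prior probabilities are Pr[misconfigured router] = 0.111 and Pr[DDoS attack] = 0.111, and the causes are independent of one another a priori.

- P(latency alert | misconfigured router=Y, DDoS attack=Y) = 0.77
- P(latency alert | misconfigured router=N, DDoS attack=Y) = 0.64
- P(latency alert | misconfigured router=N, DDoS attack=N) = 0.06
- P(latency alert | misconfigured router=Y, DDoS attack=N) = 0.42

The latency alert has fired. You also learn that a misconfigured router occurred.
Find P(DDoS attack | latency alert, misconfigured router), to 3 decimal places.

P(DDoS attack | latency alert, misconfigured router) ≈ 0.186

Sum P(latency alert|·) weighted by the priors over both values of DDoS attack:
  P(latency alert | misconfigured router) = 0.42·0.889 + 0.77·0.111
        = 0.373380 + 0.085470 = 0.458850
The terms with DDoS attack present sum to 0.085470, so
  P(DDoS attack | latency alert, misconfigured router) = 0.085470 / 0.458850 ≈ 0.186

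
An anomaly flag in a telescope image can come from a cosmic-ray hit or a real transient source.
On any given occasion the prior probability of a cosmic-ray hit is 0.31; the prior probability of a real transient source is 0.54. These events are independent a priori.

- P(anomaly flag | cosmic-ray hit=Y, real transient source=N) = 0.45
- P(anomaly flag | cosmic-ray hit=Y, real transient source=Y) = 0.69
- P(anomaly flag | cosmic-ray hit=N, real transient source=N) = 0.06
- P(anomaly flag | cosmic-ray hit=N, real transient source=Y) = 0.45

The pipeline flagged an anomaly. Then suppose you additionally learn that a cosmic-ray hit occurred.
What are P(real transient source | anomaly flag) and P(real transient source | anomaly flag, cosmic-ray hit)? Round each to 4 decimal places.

P(real transient source | anomaly flag) ≈ 0.7729; P(real transient source | anomaly flag, cosmic-ray hit) ≈ 0.6429

Weight on real transient source=true, given the evidence: 0.167670 + 0.115506 = 0.283176
Denominator P(anomaly flag): 0.06·0.69·0.46 + 0.45·0.69·0.54 + 0.45·0.31·0.46 + 0.69·0.31·0.54 = 0.366390
P(real transient source | anomaly flag) = 0.283176/0.366390 ≈ 0.7729

Now also conditioning on cosmic-ray hit=true:
Numerator (weight on configurations with real transient source): 0.69·0.54 = 0.372600
The normalizing constant is 0.45·0.46 + 0.69·0.54 = 0.579600
P(real transient source | anomaly flag, cosmic-ray hit) = 0.372600/0.579600 ≈ 0.6429
Conditioning on cosmic-ray hit lowers the posterior on real transient source: the classic explaining-away effect in a common-effect structure.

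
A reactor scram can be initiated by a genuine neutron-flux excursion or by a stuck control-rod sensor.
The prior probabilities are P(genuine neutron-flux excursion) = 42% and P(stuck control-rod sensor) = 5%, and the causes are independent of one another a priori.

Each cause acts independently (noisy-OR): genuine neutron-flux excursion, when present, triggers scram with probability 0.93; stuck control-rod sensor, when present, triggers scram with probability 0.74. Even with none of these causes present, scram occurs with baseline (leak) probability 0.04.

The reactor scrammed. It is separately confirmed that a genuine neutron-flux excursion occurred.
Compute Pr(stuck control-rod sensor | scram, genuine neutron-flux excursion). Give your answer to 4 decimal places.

Pr(stuck control-rod sensor | scram, genuine neutron-flux excursion) ≈ 0.0525

Under noisy-OR, P(scram | causes) = 1 − (1−0.04)·∏(1−qᵢ) over the active causes.
P(scram | genuine neutron-flux excursion) = 0.9328·0.95 + 0.982528·0.05 = 0.886160 + 0.049126 = 0.935286
Restricting to configurations with stuck control-rod sensor present: 0.982528·0.05 = 0.049126.
Hence the posterior is 0.049126/0.935286 ≈ 0.0525.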